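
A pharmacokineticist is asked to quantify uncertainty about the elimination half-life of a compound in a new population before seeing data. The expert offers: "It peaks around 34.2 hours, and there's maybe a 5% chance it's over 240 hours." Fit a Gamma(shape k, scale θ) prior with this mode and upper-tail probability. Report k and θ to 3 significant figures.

k ≈ 1.58, θ ≈ 59.4

Gamma(k,θ) with k>1 has mode (k−1)θ, so θ = 34.2/(k−1).
Need P(X < 240) = 0.95 with θ tied to k this way. Start at k = 2, θ = 34.2: P(X<240) ≈ 0.993.
Too high — lower k to spread out. Iterating converges to k ≈ 1.58.
Then θ = 34.2/(1.58−1) ≈ 59.4.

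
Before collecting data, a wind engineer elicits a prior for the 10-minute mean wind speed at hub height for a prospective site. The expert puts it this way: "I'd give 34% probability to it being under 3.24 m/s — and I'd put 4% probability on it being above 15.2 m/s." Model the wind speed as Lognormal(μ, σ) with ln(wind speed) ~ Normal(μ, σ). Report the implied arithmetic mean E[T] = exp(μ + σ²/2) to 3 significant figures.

E[T] ≈ 5.62 m/s

If T ~ Lognormal(μ,σ) then ln T ~ Normal(μ,σ), so the p-quantile of ln T is μ + z_p·σ.
ln(3.24) = 1.176 and ln(15.2) = 2.721; z_{0.34} = -0.4125, z_{0.96} = 1.751.
σ = (2.721 − 1.176)/(1.751 − (-0.4125)) = 0.715.
μ = 1.176 − (-0.4125)·0.715 = 1.470.
E[T] = exp(μ + σ²/2) = exp(1.470 + 0.2553) = 5.62 m/s.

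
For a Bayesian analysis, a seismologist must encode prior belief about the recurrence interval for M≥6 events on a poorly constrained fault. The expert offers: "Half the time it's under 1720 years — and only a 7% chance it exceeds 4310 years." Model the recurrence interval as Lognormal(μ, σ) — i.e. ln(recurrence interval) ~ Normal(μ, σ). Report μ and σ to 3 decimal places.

If T ~ Lognormal(μ,σ) then ln T ~ Normal(μ,σ), so the p-quantile of ln T is μ + z_p·σ.
ln(1720) = 7.45 and ln(4310) = 8.369; z_{0.5} = 0, z_{0.93} = 1.476.
σ = (8.369 − 7.45)/(1.476 − (0)) = 0.622.
μ = 7.45 − (0)·0.622 = 7.450.

μ ≈ 7.450, σ ≈ 0.622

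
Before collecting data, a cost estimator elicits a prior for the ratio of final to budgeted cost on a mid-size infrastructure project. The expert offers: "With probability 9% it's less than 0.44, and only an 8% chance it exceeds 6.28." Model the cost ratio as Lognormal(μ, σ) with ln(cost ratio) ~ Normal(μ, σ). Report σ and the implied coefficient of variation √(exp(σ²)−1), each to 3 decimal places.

If T ~ Lognormal(μ,σ) then ln T ~ Normal(μ,σ), so the p-quantile of ln T is μ + z_p·σ.
ln(0.44) = -0.821 and ln(6.28) = 1.837; z_{0.09} = -1.341, z_{0.92} = 1.405.
σ = (1.837 − -0.821)/(1.405 − (-1.341)) = 0.968.
μ = -0.821 − (-1.341)·0.968 = 0.477.
CV = √(exp(σ²)−1) = √(exp(0.9373)−1) = 1.246.

σ ≈ 0.968, CV ≈ 1.246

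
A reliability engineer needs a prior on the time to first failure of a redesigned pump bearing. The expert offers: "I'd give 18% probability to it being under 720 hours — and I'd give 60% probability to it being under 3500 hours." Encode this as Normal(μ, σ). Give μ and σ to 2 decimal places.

μ = 2897.37, σ = 2378.69

For Normal(μ,σ), the p-quantile is μ + z_p·σ. Here z_{0.18} = -0.9154, z_{0.6} = 0.2533.
So 720 = μ − 0.9154σ and 3500 = μ + 0.2533σ.
Subtracting: σ = (3500 − 720)/(0.2533 − (-0.9154)) = 2378.69.
Then μ = 720 − (-0.9154)·2378.69 = 2897.37.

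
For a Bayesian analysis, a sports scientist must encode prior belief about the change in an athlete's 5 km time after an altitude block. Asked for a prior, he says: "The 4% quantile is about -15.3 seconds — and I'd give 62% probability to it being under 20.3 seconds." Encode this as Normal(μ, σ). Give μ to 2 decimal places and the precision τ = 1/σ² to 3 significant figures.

For Normal(μ,σ), the p-quantile is μ + z_p·σ. Here z_{0.04} = -1.751, z_{0.62} = 0.3055.
So -15.3 = μ − 1.751σ and 20.3 = μ + 0.3055σ.
Subtracting: σ = (20.3 − -15.3)/(0.3055 − (-1.751)) = 17.31.
Then μ = -15.3 − (-1.751)·17.31 = 15.01.
Precision τ = 1/σ² = 1/17.31² = 0.00334.

μ = 15.01, τ = 0.00334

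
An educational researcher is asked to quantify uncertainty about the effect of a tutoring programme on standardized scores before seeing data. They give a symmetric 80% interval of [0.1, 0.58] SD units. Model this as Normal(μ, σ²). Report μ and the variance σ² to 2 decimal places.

A symmetric 80% interval runs μ ± z·σ with z = 1.282.
Half-width = 0.24, so σ = 0.24/1.282 = 0.187 and σ² = 0.04.
μ is the interval midpoint, 0.34.

μ = 0.34, σ² = 0.04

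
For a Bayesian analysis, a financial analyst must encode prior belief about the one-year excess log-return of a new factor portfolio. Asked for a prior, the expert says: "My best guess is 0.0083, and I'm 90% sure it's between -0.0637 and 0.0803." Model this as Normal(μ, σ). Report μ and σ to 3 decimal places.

A symmetric 90% interval runs μ ± z·σ with z = 1.645.
Half-width = 0.072, so σ = 0.072/1.645 = 0.044.
μ is the stated best guess, 0.008.

μ = 0.008, σ = 0.044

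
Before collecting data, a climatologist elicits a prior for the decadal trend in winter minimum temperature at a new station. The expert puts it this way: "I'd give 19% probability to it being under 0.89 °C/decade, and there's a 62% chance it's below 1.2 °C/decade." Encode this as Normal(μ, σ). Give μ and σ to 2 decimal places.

For Normal(μ,σ), the p-quantile is μ + z_p·σ. Here z_{0.19} = -0.8779, z_{0.62} = 0.3055.
So 0.89 = μ − 0.8779σ and 1.2 = μ + 0.3055σ.
Subtracting: σ = (1.2 − 0.89)/(0.3055 − (-0.8779)) = 0.26.
Then μ = 0.89 − (-0.8779)·0.26 = 1.12.

μ = 1.12, σ = 0.26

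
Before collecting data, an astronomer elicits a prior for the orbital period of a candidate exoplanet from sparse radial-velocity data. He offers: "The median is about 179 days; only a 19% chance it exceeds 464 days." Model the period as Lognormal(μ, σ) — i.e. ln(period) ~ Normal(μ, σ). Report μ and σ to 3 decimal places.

μ ≈ 5.187, σ ≈ 1.085

If T ~ Lognormal(μ,σ) then ln T ~ Normal(μ,σ), so the p-quantile of ln T is μ + z_p·σ.
ln(179) = 5.187 and ln(464) = 6.14; z_{0.5} = 0, z_{0.81} = 0.8779.
σ = (6.14 − 5.187)/(0.8779 − (0)) = 1.085.
μ = 5.187 − (0)·1.085 = 5.187.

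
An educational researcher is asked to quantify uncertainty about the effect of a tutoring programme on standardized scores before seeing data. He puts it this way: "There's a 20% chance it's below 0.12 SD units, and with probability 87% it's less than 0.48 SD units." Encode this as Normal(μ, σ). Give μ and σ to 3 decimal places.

For Normal(μ,σ), the p-quantile is μ + z_p·σ. Here z_{0.2} = -0.8416, z_{0.87} = 1.126.
So 0.12 = μ − 0.8416σ and 0.48 = μ + 1.126σ.
Subtracting: σ = (0.48 − 0.12)/(1.126 − (-0.8416)) = 0.183.
Then μ = 0.12 − (-0.8416)·0.183 = 0.274.

μ = 0.274, σ = 0.183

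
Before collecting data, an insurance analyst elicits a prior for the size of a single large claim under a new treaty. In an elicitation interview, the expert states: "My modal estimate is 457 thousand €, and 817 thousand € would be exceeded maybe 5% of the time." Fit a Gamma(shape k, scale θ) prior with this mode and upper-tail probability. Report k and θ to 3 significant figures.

k ≈ 9.26, θ ≈ 55.3

Gamma(k,θ) with k>1 has mode (k−1)θ, so θ = 457/(k−1).
Need P(X < 817) = 0.95 with θ tied to k this way. Start at k = 2, θ = 457: P(X<817) ≈ 0.534.
Too low — raise k to concentrate. Iterating converges to k ≈ 9.26.
Then θ = 457/(9.26−1) ≈ 55.3.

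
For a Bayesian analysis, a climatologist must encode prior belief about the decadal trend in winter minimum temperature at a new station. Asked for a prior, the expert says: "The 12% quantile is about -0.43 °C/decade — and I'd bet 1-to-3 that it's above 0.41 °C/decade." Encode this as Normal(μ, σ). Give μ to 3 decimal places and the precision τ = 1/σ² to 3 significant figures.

For Normal(μ,σ), the p-quantile is μ + z_p·σ. Here z_{0.12} = -1.175, z_{0.75} = 0.6745.
So -0.43 = μ − 1.175σ and 0.41 = μ + 0.6745σ.
Subtracting: σ = (0.41 − -0.43)/(0.6745 − (-1.175)) = 0.454.
Then μ = -0.43 − (-1.175)·0.454 = 0.104.
Precision τ = 1/σ² = 1/0.4542² = 4.85.

μ = 0.104, τ = 4.85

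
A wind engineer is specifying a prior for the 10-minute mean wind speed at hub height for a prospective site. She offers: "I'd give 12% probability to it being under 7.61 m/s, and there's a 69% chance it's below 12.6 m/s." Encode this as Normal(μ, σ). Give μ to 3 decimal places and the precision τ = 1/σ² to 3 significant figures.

μ = 11.119, τ = 0.112

The p-quantile of Normal(μ,σ) is μ + z_p·σ, with z_{0.12} = -1.175 and z_{0.69} = 0.4959.
Eliminate σ: μ = (z₂·x₁ − z₁·x₂)/(z₂ − z₁) = (0.4959·7.61 − (-1.175)·12.6)/1.671 = 11.119.
Then σ = (x₂ − x₁)/(z₂ − z₁) = (12.6 − 7.61)/1.671 = 2.987.
Precision τ = 1/σ² = 1/2.987² = 0.112.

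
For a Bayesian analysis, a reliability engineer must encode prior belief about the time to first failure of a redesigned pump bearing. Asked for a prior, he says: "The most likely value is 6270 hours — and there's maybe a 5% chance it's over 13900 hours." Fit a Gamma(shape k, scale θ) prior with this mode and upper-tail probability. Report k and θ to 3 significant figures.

k ≈ 5.34, θ ≈ 1450

Gamma(k,θ) with k>1 has mode (k−1)θ, so θ = 6270/(k−1).
Need P(X < 13900) = 0.95 with θ tied to k this way. Start at k = 2, θ = 6270: P(X<13900) ≈ 0.650.
Too low — raise k to concentrate. Iterating converges to k ≈ 5.34.
Then θ = 6270/(5.34−1) ≈ 1450.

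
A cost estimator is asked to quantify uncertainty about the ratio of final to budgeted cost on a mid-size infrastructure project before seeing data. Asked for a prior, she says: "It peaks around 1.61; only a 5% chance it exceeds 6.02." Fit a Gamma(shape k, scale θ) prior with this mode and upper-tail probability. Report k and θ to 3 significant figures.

Gamma(k,θ) with k>1 has mode (k−1)θ, so θ = 1.61/(k−1).
Need P(X < 6.02) = 0.95 with θ tied to k this way. Start at k = 2, θ = 1.61: P(X<6.02) ≈ 0.887.
Too low — raise k to concentrate. Iterating converges to k ≈ 2.47.
Then θ = 1.61/(2.47−1) ≈ 1.1.

k ≈ 2.47, θ ≈ 1.1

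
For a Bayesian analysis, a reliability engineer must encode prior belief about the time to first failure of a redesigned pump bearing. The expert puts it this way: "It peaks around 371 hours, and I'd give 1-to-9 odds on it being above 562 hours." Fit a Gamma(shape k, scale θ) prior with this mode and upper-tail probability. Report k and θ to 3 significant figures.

k ≈ 11.8, θ ≈ 34.3

Gamma(k,θ) with k>1 has mode (k−1)θ, so θ = 371/(k−1).
Need P(X < 562) = 0.9 with θ tied to k this way. Start at k = 2, θ = 371: P(X<562) ≈ 0.447.
Too low — raise k to concentrate. Iterating converges to k ≈ 11.8.
Then θ = 371/(11.8−1) ≈ 34.3.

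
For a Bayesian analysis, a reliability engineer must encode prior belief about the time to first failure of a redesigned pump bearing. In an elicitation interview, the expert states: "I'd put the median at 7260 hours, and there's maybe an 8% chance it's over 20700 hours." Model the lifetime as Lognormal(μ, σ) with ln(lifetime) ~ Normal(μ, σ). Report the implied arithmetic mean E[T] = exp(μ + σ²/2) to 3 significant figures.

If T ~ Lognormal(μ,σ) then ln T ~ Normal(μ,σ), so the p-quantile of ln T is μ + z_p·σ.
ln(7260) = 8.89 and ln(20700) = 9.938; z_{0.5} = 0, z_{0.92} = 1.405.
σ = (9.938 − 8.89)/(1.405 − (0)) = 0.746.
μ = 8.89 − (0)·0.746 = 8.890.
E[T] = exp(μ + σ²/2) = exp(8.890 + 0.2780) = 9590 hours.

E[T] ≈ 9590 hours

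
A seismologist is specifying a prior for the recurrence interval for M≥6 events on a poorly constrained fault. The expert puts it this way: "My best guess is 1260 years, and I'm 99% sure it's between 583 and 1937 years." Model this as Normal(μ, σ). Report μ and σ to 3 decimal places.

μ = 1260.000, σ = 262.828

A symmetric 99% interval runs μ ± z·σ with z = 2.576.
Half-width = 677, so σ = 677/2.576 = 262.828.
μ is the stated best guess, 1260.000.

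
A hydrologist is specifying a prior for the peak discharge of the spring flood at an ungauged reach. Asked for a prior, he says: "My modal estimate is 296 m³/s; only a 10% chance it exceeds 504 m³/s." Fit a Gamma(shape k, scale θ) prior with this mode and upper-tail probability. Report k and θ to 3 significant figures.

k ≈ 7.68, θ ≈ 44.3

Gamma(k,θ) with k>1 has mode (k−1)θ, so θ = 296/(k−1).
Need P(X < 504) = 0.9 with θ tied to k this way. Start at k = 2, θ = 296: P(X<504) ≈ 0.508.
Too low — raise k to concentrate. Iterating converges to k ≈ 7.68.
Then θ = 296/(7.68−1) ≈ 44.3.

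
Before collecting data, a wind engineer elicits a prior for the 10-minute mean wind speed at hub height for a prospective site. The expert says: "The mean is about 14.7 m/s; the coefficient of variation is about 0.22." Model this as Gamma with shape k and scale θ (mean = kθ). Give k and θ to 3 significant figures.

For Gamma(k, scale θ): mean = kθ, variance = kθ², so CV = 1/√k.
CV = 0.22, hence k = 1/CV² = 20.7.
Then θ = mean/k = 14.7/20.7 = 0.711.

k ≈ 20.7, θ ≈ 0.711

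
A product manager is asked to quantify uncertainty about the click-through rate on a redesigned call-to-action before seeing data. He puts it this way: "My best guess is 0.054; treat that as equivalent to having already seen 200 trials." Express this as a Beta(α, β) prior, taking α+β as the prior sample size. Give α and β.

α = 10.8, β = 189.2

Under the effective-sample-size interpretation, Beta(α, β) has prior mean α/(α+β) and prior sample size α+β.
So α+β = 200 and α/(α+β) = 0.054, giving α = 0.054·200 = 10.8 and β = 200 − 10.8 = 189.2.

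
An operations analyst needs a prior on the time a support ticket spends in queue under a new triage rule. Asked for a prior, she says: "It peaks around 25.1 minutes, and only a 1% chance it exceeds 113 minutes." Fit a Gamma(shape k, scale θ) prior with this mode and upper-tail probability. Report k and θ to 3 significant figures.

Gamma(k,θ) with k>1 has mode (k−1)θ, so θ = 25.1/(k−1).
Need P(X < 113) = 0.99 with θ tied to k this way. Start at k = 2, θ = 25.1: P(X<113) ≈ 0.939.
Too low — raise k to concentrate. Iterating converges to k ≈ 2.79.
Then θ = 25.1/(2.79−1) ≈ 14.1.

k ≈ 2.79, θ ≈ 14.1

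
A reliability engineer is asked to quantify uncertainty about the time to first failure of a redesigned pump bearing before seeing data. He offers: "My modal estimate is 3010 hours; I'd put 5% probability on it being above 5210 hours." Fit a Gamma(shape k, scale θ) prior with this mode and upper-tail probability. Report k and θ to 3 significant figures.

k ≈ 10.3, θ ≈ 325

Gamma(k,θ) with k>1 has mode (k−1)θ, so θ = 3010/(k−1).
Need P(X < 5210) = 0.95 with θ tied to k this way. Start at k = 2, θ = 3010: P(X<5210) ≈ 0.516.
Too low — raise k to concentrate. Iterating converges to k ≈ 10.3.
Then θ = 3010/(10.3−1) ≈ 325.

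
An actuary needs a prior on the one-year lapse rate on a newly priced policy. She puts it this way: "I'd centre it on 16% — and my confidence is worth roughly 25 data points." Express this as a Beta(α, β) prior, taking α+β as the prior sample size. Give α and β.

Under the effective-sample-size interpretation, Beta(α, β) has prior mean α/(α+β) and prior sample size α+β.
So α+β = 25 and α/(α+β) = 0.16, giving α = 0.16·25 = 4 and β = 25 − 4 = 21.

α = 4, β = 21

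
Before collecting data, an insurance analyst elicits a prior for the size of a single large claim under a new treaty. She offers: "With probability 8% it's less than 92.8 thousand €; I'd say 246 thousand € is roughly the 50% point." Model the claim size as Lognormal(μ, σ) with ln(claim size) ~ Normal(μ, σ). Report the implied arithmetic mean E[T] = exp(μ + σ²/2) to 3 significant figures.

E[T] ≈ 313 thousand €

If T ~ Lognormal(μ,σ) then ln T ~ Normal(μ,σ), so the p-quantile of ln T is μ + z_p·σ.
ln(92.8) = 4.53 and ln(246) = 5.505; z_{0.08} = -1.405, z_{0.5} = 0.
σ = (5.505 − 4.53)/(0 − (-1.405)) = 0.694.
μ = 4.53 − (-1.405)·0.694 = 5.505.
E[T] = exp(μ + σ²/2) = exp(5.505 + 0.2407) = 313 thousand €.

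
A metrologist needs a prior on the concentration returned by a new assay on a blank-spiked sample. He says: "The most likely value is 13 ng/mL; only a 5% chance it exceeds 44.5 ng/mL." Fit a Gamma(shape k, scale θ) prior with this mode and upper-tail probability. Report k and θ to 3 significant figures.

Gamma(k,θ) with k>1 has mode (k−1)θ, so θ = 13/(k−1).
Need P(X < 44.5) = 0.95 with θ tied to k this way. Start at k = 2, θ = 13: P(X<44.5) ≈ 0.856.
Too low — raise k to concentrate. Iterating converges to k ≈ 2.71.
Then θ = 13/(2.71−1) ≈ 7.59.

k ≈ 2.71, θ ≈ 7.59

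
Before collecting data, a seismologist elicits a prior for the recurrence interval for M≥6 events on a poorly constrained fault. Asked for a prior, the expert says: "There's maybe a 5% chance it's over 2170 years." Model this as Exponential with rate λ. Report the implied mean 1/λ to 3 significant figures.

P(T > 2170.0) = e^(−λ·2170.0) = 0.05, so λ = −ln(0.05)/2170.0 = 0.00138.
Mean = 1/λ = 724 years.

mean ≈ 724 years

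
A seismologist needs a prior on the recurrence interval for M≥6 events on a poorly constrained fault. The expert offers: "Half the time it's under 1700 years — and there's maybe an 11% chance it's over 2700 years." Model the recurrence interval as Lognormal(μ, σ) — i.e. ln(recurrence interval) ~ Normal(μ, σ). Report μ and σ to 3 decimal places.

If T ~ Lognormal(μ,σ) then ln T ~ Normal(μ,σ), so the p-quantile of ln T is μ + z_p·σ.
ln(1700) = 7.438 and ln(2700) = 7.901; z_{0.5} = 0, z_{0.89} = 1.227.
σ = (7.901 − 7.438)/(1.227 − (0)) = 0.377.
μ = 7.438 − (0)·0.377 = 7.438.

μ ≈ 7.438, σ ≈ 0.377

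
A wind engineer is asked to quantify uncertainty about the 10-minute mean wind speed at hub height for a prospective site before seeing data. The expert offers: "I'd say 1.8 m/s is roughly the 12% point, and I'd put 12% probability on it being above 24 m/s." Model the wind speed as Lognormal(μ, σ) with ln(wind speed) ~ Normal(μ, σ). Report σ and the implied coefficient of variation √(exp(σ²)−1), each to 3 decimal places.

σ ≈ 1.102, CV ≈ 1.540

If T ~ Lognormal(μ,σ) then ln T ~ Normal(μ,σ), so the p-quantile of ln T is μ + z_p·σ.
ln(1.8) = 0.5878 and ln(24) = 3.178; z_{0.12} = -1.175, z_{0.88} = 1.175.
σ = (3.178 − 0.5878)/(1.175 − (-1.175)) = 1.102.
μ = 0.5878 − (-1.175)·1.102 = 1.883.
CV = √(exp(σ²)−1) = √(exp(1.2150)−1) = 1.540.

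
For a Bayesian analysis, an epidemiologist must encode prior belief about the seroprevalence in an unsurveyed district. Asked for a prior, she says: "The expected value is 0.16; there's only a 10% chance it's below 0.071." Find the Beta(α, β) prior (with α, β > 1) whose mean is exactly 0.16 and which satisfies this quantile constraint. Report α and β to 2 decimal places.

α ≈ 3.62, β ≈ 18.99

With mean 0.16 fixed, write α = 0.16s, β = 0.84s where s = α+β.
Need P(θ < 0.071) = 0.1 under Beta(0.16s, 0.84s). Normal approximation: (q−m)/√(m(1−m)/s) ≈ z_{0.1} = -1.28, so s ≈ 0.16·0.84·(-1.28)²/(0.071−0.16)² = 27.9.
At s = 27.9: P(θ<0.071) ≈ 0.073. Adjusting to match 0.1 gives s ≈ 22.61.
So α = 0.16·22.61 ≈ 3.62, β = 0.84·22.61 ≈ 18.99.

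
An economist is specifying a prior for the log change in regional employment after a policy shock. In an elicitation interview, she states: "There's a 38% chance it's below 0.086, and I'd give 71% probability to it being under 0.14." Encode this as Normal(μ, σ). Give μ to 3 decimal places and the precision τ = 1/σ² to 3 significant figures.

μ = 0.105, τ = 253

For Normal(μ,σ), the p-quantile is μ + z_p·σ. Here z_{0.38} = -0.3055, z_{0.71} = 0.5534.
So 0.086 = μ − 0.3055σ and 0.14 = μ + 0.5534σ.
Subtracting: σ = (0.14 − 0.086)/(0.5534 − (-0.3055)) = 0.063.
Then μ = 0.086 − (-0.3055)·0.063 = 0.105.
Precision τ = 1/σ² = 1/0.06287² = 253.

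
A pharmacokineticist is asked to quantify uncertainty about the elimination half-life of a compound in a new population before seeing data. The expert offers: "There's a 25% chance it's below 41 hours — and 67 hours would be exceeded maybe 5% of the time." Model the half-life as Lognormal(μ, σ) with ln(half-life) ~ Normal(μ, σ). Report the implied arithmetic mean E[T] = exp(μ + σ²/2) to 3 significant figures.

E[T] ≈ 48.4 hours

If T ~ Lognormal(μ,σ) then ln T ~ Normal(μ,σ), so the p-quantile of ln T is μ + z_p·σ.
ln(41) = 3.714 and ln(67) = 4.205; z_{0.25} = -0.6745, z_{0.95} = 1.645.
σ = (4.205 − 3.714)/(1.645 − (-0.6745)) = 0.212.
μ = 3.714 − (-0.6745)·0.212 = 3.856.
E[T] = exp(μ + σ²/2) = exp(3.856 + 0.0224) = 48.4 hours.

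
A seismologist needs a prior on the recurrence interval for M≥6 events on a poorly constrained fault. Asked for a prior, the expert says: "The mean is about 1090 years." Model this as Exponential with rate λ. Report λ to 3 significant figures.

λ ≈ 0.000917

Exponential mean = 1/λ, so λ = 1/1090.0 = 0.000917.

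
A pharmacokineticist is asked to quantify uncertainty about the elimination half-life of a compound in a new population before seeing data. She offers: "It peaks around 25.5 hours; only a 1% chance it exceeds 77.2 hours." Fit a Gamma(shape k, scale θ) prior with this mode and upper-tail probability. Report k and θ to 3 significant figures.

Gamma(k,θ) with k>1 has mode (k−1)θ, so θ = 25.5/(k−1).
Need P(X < 77.2) = 0.99 with θ tied to k this way. Start at k = 2, θ = 25.5: P(X<77.2) ≈ 0.805.
Too low — raise k to concentrate. Iterating converges to k ≈ 4.66.
Then θ = 25.5/(4.66−1) ≈ 6.97.

k ≈ 4.66, θ ≈ 6.97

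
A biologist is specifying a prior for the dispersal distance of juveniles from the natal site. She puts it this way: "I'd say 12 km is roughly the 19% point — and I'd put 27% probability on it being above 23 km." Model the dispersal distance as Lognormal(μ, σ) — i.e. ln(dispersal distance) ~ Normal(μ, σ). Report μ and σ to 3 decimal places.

If T ~ Lognormal(μ,σ) then ln T ~ Normal(μ,σ), so the p-quantile of ln T is μ + z_p·σ.
ln(12) = 2.485 and ln(23) = 3.135; z_{0.19} = -0.8779, z_{0.73} = 0.6128.
σ = (3.135 − 2.485)/(0.6128 − (-0.8779)) = 0.436.
μ = 2.485 − (-0.8779)·0.436 = 2.868.

μ ≈ 2.868, σ ≈ 0.436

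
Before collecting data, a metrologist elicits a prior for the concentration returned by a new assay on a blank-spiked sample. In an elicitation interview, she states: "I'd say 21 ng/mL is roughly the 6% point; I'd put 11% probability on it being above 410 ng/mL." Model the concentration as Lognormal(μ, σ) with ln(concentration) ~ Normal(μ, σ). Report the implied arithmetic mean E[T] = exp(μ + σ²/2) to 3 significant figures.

If T ~ Lognormal(μ,σ) then ln T ~ Normal(μ,σ), so the p-quantile of ln T is μ + z_p·σ.
ln(21) = 3.045 and ln(410) = 6.016; z_{0.06} = -1.555, z_{0.89} = 1.227.
σ = (6.016 − 3.045)/(1.227 − (-1.555)) = 1.068.
μ = 3.045 − (-1.555)·1.068 = 4.706.
E[T] = exp(μ + σ²/2) = exp(4.706 + 0.5708) = 196 ng/mL.

E[T] ≈ 196 ng/mL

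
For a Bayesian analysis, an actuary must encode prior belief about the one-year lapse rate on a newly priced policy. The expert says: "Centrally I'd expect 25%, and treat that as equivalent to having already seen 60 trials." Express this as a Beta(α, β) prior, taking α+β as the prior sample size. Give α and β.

α = 15, β = 45

Under the effective-sample-size interpretation, Beta(α, β) has prior mean α/(α+β) and prior sample size α+β.
So α+β = 60 and α/(α+β) = 0.25, giving α = 0.25·60 = 15 and β = 60 − 15 = 45.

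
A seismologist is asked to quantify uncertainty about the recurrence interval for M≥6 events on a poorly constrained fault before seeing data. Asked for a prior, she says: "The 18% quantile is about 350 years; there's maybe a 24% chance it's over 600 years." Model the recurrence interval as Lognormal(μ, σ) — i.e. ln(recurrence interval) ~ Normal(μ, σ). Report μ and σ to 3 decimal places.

If T ~ Lognormal(μ,σ) then ln T ~ Normal(μ,σ), so the p-quantile of ln T is μ + z_p·σ.
ln(350) = 5.858 and ln(600) = 6.397; z_{0.18} = -0.9154, z_{0.76} = 0.7063.
σ = (6.397 − 5.858)/(0.7063 − (-0.9154)) = 0.332.
μ = 5.858 − (-0.9154)·0.332 = 6.162.

μ ≈ 6.162, σ ≈ 0.332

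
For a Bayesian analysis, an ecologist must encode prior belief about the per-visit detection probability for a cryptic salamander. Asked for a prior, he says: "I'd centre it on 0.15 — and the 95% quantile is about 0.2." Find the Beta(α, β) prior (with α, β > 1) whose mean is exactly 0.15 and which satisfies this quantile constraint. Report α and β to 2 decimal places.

α ≈ 22.79, β ≈ 129.13

With mean 0.15 fixed, write α = 0.15s, β = 0.85s where s = α+β.
Need P(θ < 0.2) = 0.95 under Beta(0.15s, 0.85s). Normal approximation: (q−m)/√(m(1−m)/s) ≈ z_{0.95} = 1.64, so s ≈ 0.15·0.85·(1.64)²/(0.2−0.15)² = 138.0.
At s = 138.0: P(θ<0.2) ≈ 0.942. Adjusting to match 0.95 gives s ≈ 151.92.
So α = 0.15·151.92 ≈ 22.79, β = 0.85·151.92 ≈ 129.13.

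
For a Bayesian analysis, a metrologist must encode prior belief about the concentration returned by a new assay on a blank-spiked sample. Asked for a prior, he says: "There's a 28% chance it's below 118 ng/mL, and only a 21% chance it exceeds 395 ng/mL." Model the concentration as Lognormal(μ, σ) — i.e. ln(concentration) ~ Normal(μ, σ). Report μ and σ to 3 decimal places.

If T ~ Lognormal(μ,σ) then ln T ~ Normal(μ,σ), so the p-quantile of ln T is μ + z_p·σ.
ln(118) = 4.771 and ln(395) = 5.979; z_{0.28} = -0.5828, z_{0.79} = 0.8064.
σ = (5.979 − 4.771)/(0.8064 − (-0.5828)) = 0.870.
μ = 4.771 − (-0.5828)·0.870 = 5.278.

μ ≈ 5.278, σ ≈ 0.870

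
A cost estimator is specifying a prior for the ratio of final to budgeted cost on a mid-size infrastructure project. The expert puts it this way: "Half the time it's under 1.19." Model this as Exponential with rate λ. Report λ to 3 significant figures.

Exponential median = ln 2 / λ, so λ = ln 2 / 1.19 = 0.582.

λ ≈ 0.582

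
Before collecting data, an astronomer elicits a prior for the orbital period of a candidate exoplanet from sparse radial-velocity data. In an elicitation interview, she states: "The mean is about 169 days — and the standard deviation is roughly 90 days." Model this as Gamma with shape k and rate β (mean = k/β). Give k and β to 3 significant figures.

For Gamma(k, rate β): mean = k/β, variance = k/β², so CV = 1/√k.
CV = SD/mean = 90/169 = 0.5325, hence k = 1/CV² = 3.53.
Then β = k/mean = 3.53/169 = 0.0209.

k ≈ 3.53, β ≈ 0.0209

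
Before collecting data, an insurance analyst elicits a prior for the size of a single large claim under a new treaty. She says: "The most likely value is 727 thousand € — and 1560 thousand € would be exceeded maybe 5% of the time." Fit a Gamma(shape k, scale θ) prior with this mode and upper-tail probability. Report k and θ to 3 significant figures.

k ≈ 5.73, θ ≈ 154

Gamma(k,θ) with k>1 has mode (k−1)θ, so θ = 727/(k−1).
Need P(X < 1560) = 0.95 with θ tied to k this way. Start at k = 2, θ = 727: P(X<1560) ≈ 0.632.
Too low — raise k to concentrate. Iterating converges to k ≈ 5.73.
Then θ = 727/(5.73−1) ≈ 154.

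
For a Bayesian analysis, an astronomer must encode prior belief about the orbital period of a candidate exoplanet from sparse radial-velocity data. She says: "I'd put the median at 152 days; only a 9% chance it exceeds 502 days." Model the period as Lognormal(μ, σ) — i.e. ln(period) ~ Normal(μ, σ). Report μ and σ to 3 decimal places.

If T ~ Lognormal(μ,σ) then ln T ~ Normal(μ,σ), so the p-quantile of ln T is μ + z_p·σ.
ln(152) = 5.024 and ln(502) = 6.219; z_{0.5} = 0, z_{0.91} = 1.341.
σ = (6.219 − 5.024)/(1.341 − (0)) = 0.891.
μ = 5.024 − (0)·0.891 = 5.024.

μ ≈ 5.024, σ ≈ 0.891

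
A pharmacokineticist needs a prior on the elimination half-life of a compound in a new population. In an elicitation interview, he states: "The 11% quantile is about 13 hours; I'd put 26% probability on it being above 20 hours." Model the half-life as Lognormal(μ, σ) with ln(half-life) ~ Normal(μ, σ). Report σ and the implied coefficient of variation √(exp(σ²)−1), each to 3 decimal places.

σ ≈ 0.230, CV ≈ 0.233

If T ~ Lognormal(μ,σ) then ln T ~ Normal(μ,σ), so the p-quantile of ln T is μ + z_p·σ.
ln(13) = 2.565 and ln(20) = 2.996; z_{0.11} = -1.227, z_{0.74} = 0.6433.
σ = (2.996 − 2.565)/(0.6433 − (-1.227)) = 0.230.
μ = 2.565 − (-1.227)·0.230 = 2.848.
CV = √(exp(σ²)−1) = √(exp(0.0531)−1) = 0.233.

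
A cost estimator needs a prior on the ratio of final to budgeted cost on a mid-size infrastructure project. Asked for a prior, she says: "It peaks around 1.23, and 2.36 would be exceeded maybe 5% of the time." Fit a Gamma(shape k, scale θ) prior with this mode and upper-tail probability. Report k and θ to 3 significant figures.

Gamma(k,θ) with k>1 has mode (k−1)θ, so θ = 1.23/(k−1).
Need P(X < 2.36) = 0.95 with θ tied to k this way. Start at k = 2, θ = 1.23: P(X<2.36) ≈ 0.572.
Too low — raise k to concentrate. Iterating converges to k ≈ 7.54.
Then θ = 1.23/(7.54−1) ≈ 0.188.

k ≈ 7.54, θ ≈ 0.188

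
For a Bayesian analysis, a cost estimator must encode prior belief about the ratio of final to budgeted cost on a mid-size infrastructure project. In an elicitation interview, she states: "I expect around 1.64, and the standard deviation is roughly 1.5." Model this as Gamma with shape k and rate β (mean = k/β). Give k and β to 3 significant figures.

For Gamma(k, rate β): mean = k/β, variance = k/β², so CV = 1/√k.
CV = SD/mean = 1.5/1.64 = 0.9146, hence k = 1/CV² = 1.2.
Then β = k/mean = 1.2/1.64 = 0.729.

k ≈ 1.2, β ≈ 0.729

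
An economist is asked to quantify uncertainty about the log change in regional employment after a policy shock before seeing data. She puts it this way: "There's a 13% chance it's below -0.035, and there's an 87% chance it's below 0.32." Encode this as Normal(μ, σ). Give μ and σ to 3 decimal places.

μ = 0.142, σ = 0.158

The p-quantile of Normal(μ,σ) is μ + z_p·σ, with z_{0.13} = -1.126 and z_{0.87} = 1.126.
Eliminate σ: μ = (z₂·x₁ − z₁·x₂)/(z₂ − z₁) = (1.126·-0.035 − (-1.126)·0.32)/2.253 = 0.142.
Then σ = (x₂ − x₁)/(z₂ − z₁) = (0.32 − -0.035)/2.253 = 0.158.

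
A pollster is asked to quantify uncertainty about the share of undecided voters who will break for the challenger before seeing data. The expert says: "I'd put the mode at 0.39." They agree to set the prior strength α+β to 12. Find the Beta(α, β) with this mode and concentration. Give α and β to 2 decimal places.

α = 4.90, β = 7.10

For α,β > 1 the Beta mode is (α−1)/(α+β−2). With α+β = 12, the mode is (α−1)/10.
Set (α−1)/10 = 0.39 → α = 1 + 0.39·10 = 4.90.
β = 12 − α = 7.10.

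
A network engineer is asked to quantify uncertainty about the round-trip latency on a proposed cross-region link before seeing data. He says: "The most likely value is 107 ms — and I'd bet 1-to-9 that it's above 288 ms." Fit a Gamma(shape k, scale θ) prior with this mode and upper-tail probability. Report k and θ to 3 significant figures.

k ≈ 2.95, θ ≈ 54.8

Gamma(k,θ) with k>1 has mode (k−1)θ, so θ = 107/(k−1).
Need P(X < 288) = 0.9 with θ tied to k this way. Start at k = 2, θ = 107: P(X<288) ≈ 0.750.
Too low — raise k to concentrate. Iterating converges to k ≈ 2.95.
Then θ = 107/(2.95−1) ≈ 54.8.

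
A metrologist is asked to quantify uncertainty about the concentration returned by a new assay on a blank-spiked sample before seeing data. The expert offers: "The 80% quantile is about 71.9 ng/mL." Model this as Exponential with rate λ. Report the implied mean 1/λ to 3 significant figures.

mean ≈ 44.7 ng/mL

P(T < 71.9) = 1 − e^(−λ·71.9) = 0.8, so λ = −ln(1−0.8)/71.9 = −ln(0.2)/71.9 = 0.0224.
Mean = 1/λ = 44.7 ng/mL.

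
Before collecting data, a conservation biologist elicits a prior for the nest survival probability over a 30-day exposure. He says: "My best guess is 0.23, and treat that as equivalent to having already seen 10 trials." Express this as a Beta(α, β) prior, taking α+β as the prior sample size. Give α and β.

Under the effective-sample-size interpretation, Beta(α, β) has prior mean α/(α+β) and prior sample size α+β.
So α+β = 10 and α/(α+β) = 0.23, giving α = 0.23·10 = 2.3 and β = 10 − 2.3 = 7.7.

α = 2.3, β = 7.7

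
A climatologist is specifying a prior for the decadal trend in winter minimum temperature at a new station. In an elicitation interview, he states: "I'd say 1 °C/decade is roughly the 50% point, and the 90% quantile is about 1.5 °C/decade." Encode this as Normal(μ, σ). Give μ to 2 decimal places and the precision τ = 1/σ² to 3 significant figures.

The p-quantile of Normal(μ,σ) is μ + z_p·σ, with z_{0.5} = 0 and z_{0.9} = 1.282.
Eliminate σ: μ = (z₂·x₁ − z₁·x₂)/(z₂ − z₁) = (1.282·1 − (0)·1.5)/1.282 = 1.00.
Then σ = (x₂ − x₁)/(z₂ − z₁) = (1.5 − 1)/1.282 = 0.39.
Precision τ = 1/σ² = 1/0.3902² = 6.57.

μ = 1.00, τ = 6.57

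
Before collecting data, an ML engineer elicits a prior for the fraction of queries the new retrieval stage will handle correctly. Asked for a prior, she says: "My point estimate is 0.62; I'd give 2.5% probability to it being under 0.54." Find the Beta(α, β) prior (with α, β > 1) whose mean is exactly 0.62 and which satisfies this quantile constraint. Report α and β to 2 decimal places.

With mean 0.62 fixed, write α = 0.62s, β = 0.38s where s = α+β.
Need P(θ < 0.54) = 0.025 under Beta(0.62s, 0.38s). Normal approximation: (q−m)/√(m(1−m)/s) ≈ z_{0.025} = -1.96, so s ≈ 0.62·0.38·(-1.96)²/(0.54−0.62)² = 141.4.
At s = 141.4: P(θ<0.54) ≈ 0.027. Adjusting to match 0.025 gives s ≈ 145.63.
So α = 0.62·145.63 ≈ 90.29, β = 0.38·145.63 ≈ 55.34.

α ≈ 90.29, β ≈ 55.34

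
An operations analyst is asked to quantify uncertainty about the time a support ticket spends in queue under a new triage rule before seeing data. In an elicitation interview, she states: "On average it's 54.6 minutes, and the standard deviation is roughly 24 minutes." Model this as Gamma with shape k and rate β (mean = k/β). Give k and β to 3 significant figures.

For Gamma(k, rate β): mean = k/β, variance = k/β², so CV = 1/√k.
CV = SD/mean = 24/54.6 = 0.4396, hence k = 1/CV² = 5.18.
Then β = k/mean = 5.18/54.6 = 0.0948.

k ≈ 5.18, β ≈ 0.0948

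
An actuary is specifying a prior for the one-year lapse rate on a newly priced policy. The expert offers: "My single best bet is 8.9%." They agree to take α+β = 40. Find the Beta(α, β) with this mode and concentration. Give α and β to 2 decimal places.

α = 4.38, β = 35.62

For α,β > 1 the Beta mode is (α−1)/(α+β−2). With α+β = 40, the mode is (α−1)/38.
Set (α−1)/38 = 0.089 → α = 1 + 0.089·38 = 4.38.
β = 40 − α = 35.62.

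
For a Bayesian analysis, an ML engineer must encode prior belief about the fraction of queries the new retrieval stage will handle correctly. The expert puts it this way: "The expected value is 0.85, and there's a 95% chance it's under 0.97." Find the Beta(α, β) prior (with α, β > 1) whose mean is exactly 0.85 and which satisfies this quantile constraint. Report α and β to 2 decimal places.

α ≈ 11.46, β ≈ 2.02

With mean 0.85 fixed, write α = 0.85s, β = 0.15s where s = α+β.
Need P(θ < 0.97) = 0.95 under Beta(0.85s, 0.15s). Normal approximation: (q−m)/√(m(1−m)/s) ≈ z_{0.95} = 1.64, so s ≈ 0.85·0.15·(1.64)²/(0.97−0.85)² = 24.0.
At s = 24.0: P(θ<0.97) ≈ 0.990. Adjusting to match 0.95 gives s ≈ 13.48.
So α = 0.85·13.48 ≈ 11.46, β = 0.15·13.48 ≈ 2.02.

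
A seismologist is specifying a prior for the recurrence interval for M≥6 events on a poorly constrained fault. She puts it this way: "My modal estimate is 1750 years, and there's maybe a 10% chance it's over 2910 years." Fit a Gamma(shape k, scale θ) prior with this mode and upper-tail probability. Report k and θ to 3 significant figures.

Gamma(k,θ) with k>1 has mode (k−1)θ, so θ = 1750/(k−1).
Need P(X < 2910) = 0.9 with θ tied to k this way. Start at k = 2, θ = 1750: P(X<2910) ≈ 0.495.
Too low — raise k to concentrate. Iterating converges to k ≈ 8.3.
Then θ = 1750/(8.3−1) ≈ 240.

k ≈ 8.3, θ ≈ 240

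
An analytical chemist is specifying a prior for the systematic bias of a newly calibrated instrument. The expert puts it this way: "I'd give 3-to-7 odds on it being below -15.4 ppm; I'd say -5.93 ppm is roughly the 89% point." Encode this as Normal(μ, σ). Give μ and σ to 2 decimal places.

μ = -12.56, σ = 5.41

The p-quantile of Normal(μ,σ) is μ + z_p·σ, with z_{0.3} = -0.5244 and z_{0.89} = 1.227.
Eliminate σ: μ = (z₂·x₁ − z₁·x₂)/(z₂ − z₁) = (1.227·-15.4 − (-0.5244)·-5.93)/1.751 = -12.56.
Then σ = (x₂ − x₁)/(z₂ − z₁) = (-5.93 − -15.4)/1.751 = 5.41.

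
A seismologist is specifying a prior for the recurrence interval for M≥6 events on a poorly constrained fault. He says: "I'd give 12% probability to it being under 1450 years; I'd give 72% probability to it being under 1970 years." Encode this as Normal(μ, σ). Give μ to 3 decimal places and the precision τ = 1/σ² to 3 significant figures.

For Normal(μ,σ), the p-quantile is μ + z_p·σ. Here z_{0.12} = -1.175, z_{0.72} = 0.5828.
So 1450 = μ − 1.175σ and 1970 = μ + 0.5828σ.
Subtracting: σ = (1970 − 1450)/(0.5828 − (-1.175)) = 295.820.
Then μ = 1450 − (-1.175)·295.820 = 1797.584.
Precision τ = 1/σ² = 1/295.8² = 1.14e-05.

μ = 1797.584, τ = 1.14e-05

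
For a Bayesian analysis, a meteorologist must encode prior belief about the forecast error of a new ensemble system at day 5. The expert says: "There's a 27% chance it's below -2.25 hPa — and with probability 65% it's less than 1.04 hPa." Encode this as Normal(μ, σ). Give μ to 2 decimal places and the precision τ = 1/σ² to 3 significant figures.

μ = -0.23, τ = 0.092

For Normal(μ,σ), the p-quantile is μ + z_p·σ. Here z_{0.27} = -0.6128, z_{0.65} = 0.3853.
So -2.25 = μ − 0.6128σ and 1.04 = μ + 0.3853σ.
Subtracting: σ = (1.04 − -2.25)/(0.3853 − (-0.6128)) = 3.30.
Then μ = -2.25 − (-0.6128)·3.30 = -0.23.
Precision τ = 1/σ² = 1/3.296² = 0.092.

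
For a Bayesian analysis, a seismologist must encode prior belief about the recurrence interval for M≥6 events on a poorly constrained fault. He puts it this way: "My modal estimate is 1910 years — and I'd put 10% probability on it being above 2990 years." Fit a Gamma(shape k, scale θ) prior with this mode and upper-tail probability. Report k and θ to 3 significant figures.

Gamma(k,θ) with k>1 has mode (k−1)θ, so θ = 1910/(k−1).
Need P(X < 2990) = 0.9 with θ tied to k this way. Start at k = 2, θ = 1910: P(X<2990) ≈ 0.464.
Too low — raise k to concentrate. Iterating converges to k ≈ 10.3.
Then θ = 1910/(10.3−1) ≈ 205.

k ≈ 10.3, θ ≈ 205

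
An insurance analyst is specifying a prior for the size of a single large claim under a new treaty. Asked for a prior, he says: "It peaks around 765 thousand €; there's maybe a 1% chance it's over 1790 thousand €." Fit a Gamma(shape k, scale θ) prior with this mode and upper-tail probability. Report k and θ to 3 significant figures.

k ≈ 7.59, θ ≈ 116

Gamma(k,θ) with k>1 has mode (k−1)θ, so θ = 765/(k−1).
Need P(X < 1790) = 0.99 with θ tied to k this way. Start at k = 2, θ = 765: P(X<1790) ≈ 0.678.
Too low — raise k to concentrate. Iterating converges to k ≈ 7.59.
Then θ = 765/(7.59−1) ≈ 116.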